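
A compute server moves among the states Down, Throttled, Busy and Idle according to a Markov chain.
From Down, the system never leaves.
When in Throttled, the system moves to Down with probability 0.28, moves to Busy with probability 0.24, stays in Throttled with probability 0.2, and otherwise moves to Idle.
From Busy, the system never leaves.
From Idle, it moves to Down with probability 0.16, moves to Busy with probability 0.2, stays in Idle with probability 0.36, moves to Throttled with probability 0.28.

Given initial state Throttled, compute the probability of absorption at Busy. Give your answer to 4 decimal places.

Let h(s) be the probability of absorption at Busy starting from transient state s. Then h(Busy) = 1 and h(Down) = 0. By first-step analysis:
h(Throttled) = 0.28·0 + 0.2·h(Throttled) + 0.24·1 + 0.28·h(Idle)
h(Idle) = 0.16·0 + 0.28·h(Throttled) + 0.2·1 + 0.36·h(Idle)
Solving: h(Throttled) = 0.4834, h(Idle) = 0.5240.
Starting from Throttled, the probability is 0.4834.

0.4834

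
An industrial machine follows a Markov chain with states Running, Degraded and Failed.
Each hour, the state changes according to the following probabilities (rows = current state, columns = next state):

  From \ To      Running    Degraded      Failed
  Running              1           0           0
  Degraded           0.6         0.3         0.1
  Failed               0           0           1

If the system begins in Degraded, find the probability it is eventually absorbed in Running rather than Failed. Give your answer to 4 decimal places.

0.8571

Let h(s) be the probability of absorption at Running starting from transient state s. Then h(Running) = 1 and h(Failed) = 0. By first-step analysis:
h(Degraded) = 0.6·1 + 0.3·h(Degraded) + 0.1·0
Solving: h(Degraded) = 0.8571.
Starting from Degraded, the probability is 0.8571.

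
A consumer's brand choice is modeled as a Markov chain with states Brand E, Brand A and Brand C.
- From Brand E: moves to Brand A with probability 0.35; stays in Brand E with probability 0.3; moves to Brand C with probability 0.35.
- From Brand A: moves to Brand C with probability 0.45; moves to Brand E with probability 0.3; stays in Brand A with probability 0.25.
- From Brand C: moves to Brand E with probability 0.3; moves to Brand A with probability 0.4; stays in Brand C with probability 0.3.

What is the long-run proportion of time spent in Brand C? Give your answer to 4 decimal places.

0.3652

Let the stationary distribution be π with π = πP and π_1 + π_2 + π_3 = 1.
π_1 = 0.3·π_1 + 0.3·π_2 + 0.3·π_3
π_2 = 0.35·π_1 + 0.25·π_2 + 0.4·π_3
Solving with the normalization constraint gives π = (0.3000, 0.3348, 0.3652).
So the stationary probability of Brand C is 0.3652.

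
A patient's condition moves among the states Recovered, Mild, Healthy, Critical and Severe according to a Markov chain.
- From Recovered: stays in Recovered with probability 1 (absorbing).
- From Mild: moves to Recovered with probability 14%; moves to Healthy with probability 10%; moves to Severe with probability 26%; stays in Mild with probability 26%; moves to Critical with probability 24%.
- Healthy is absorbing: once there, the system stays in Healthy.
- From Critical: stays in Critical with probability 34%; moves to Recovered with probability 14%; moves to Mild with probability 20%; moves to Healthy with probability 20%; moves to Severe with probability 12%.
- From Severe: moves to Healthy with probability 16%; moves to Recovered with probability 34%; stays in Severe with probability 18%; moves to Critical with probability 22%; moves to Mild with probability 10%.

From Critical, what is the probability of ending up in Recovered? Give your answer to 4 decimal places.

0.4960

Let h(s) be the probability of absorption at Recovered starting from transient state s. Then h(Recovered) = 1 and h(Healthy) = 0. By first-step analysis:
h(Mild) = 0.14·1 + 0.26·h(Mild) + 0.1·0 + 0.24·h(Critical) + 0.26·h(Severe)
h(Critical) = 0.14·1 + 0.2·h(Mild) + 0.2·0 + 0.34·h(Critical) + 0.12·h(Severe)
h(Severe) = 0.34·1 + 0.1·h(Mild) + 0.16·0 + 0.22·h(Critical) + 0.18·h(Severe)
Solving: h(Mild) = 0.5668, h(Critical) = 0.4960, h(Severe) = 0.6168.
Starting from Critical, the probability is 0.4960.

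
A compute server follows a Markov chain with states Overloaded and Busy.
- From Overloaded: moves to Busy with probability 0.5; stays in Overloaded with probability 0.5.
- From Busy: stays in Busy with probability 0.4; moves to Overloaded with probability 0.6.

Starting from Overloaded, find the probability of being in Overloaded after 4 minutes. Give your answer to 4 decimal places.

Propagate the distribution vector 4 minutes from Overloaded.
After 0 minutes: (1.0000, 0.0000)
After 1 minute: (0.5000, 0.5000)
After 2 minutes: (0.5500, 0.4500)
After 3 minutes: (0.5450, 0.4550)
After 4 minutes: (0.5455, 0.4545)
P(in Overloaded after 4 minutes) = 0.5455

0.5455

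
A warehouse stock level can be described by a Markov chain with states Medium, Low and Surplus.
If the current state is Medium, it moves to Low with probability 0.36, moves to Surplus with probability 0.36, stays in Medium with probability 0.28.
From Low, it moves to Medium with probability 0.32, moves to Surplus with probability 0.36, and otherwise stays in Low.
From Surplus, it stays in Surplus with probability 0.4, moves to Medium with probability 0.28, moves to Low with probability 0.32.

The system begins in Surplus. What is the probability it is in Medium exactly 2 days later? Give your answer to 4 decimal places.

Sum over the intermediate state after 1 day:
P = P(Surplus→Medium)·P(Medium→Medium) + P(Surplus→Low)·P(Low→Medium) + P(Surplus→Surplus)·P(Surplus→Medium)
  = 0.28×0.28 + 0.32×0.32 + 0.4×0.28
  = 0.0784 + 0.1024 + 0.1120 = 0.2928

0.2928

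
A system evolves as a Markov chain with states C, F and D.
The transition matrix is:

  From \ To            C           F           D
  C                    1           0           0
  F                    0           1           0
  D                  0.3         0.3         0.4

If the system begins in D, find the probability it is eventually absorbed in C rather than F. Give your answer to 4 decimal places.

Let h(s) be the probability of absorption at C starting from transient state s. Then h(C) = 1 and h(F) = 0. By first-step analysis:
h(D) = 0.3·1 + 0.3·0 + 0.4·h(D)
Solving: h(D) = 0.5000.
Starting from D, the probability is 0.5000.

0.5000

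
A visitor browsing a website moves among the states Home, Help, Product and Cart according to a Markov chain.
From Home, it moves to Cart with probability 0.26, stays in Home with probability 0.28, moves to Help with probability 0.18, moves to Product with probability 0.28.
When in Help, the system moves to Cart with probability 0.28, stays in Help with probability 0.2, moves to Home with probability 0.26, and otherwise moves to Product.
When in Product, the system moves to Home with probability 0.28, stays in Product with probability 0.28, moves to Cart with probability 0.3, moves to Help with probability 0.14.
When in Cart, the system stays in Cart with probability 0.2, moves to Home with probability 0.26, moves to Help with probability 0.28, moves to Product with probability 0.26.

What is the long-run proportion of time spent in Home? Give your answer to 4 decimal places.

0.2708

Let the stationary distribution be π with π = πP and π_1 + π_2 + π_3 + π_4 = 1.
π_1 = 0.28·π_1 + 0.26·π_2 + 0.28·π_3 + 0.26·π_4
π_2 = 0.18·π_1 + 0.2·π_2 + 0.14·π_3 + 0.28·π_4
π_3 = 0.28·π_1 + 0.26·π_2 + 0.28·π_3 + 0.26·π_4
Solving with the normalization constraint gives π = (0.2708, 0.1991, 0.2708, 0.2593).
So the stationary probability of Home is 0.2708.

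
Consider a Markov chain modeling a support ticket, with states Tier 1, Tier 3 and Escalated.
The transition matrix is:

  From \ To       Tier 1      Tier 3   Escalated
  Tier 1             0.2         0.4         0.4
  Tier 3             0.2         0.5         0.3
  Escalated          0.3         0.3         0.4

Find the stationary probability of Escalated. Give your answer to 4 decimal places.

Let the stationary distribution be π with π = πP and π_1 + π_2 + π_3 = 1.
π_1 = 0.2·π_1 + 0.2·π_2 + 0.3·π_3
π_2 = 0.4·π_1 + 0.5·π_2 + 0.3·π_3
Solving with the normalization constraint gives π = (0.2360, 0.4045, 0.3596).
So the stationary probability of Escalated is 0.3596.

0.3596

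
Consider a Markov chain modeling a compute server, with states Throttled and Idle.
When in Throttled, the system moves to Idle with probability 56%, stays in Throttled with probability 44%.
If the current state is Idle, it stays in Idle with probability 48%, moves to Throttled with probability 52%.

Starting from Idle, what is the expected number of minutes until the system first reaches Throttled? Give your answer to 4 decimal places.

1.9231

Let t(s) be the expected number of minutes to first reach Throttled from state s, with t(Throttled) = 0. Conditioning on the first minute:
t(Idle) = 1 + 0.48·t(Idle)
Solving: t(Idle) = 1.9231.
Expected minutes from Idle to Throttled: 1.9231.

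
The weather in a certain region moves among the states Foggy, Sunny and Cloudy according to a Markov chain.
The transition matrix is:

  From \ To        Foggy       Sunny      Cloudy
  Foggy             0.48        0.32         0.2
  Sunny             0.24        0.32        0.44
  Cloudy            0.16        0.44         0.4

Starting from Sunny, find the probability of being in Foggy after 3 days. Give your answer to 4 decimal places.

0.2738

Propagate the distribution vector 3 days from Sunny.
After 0 days: (0.0000, 1.0000, 0.0000)
After 1 day: (0.2400, 0.3200, 0.4400)
After 2 days: (0.2624, 0.3728, 0.3648)
After 3 days: (0.2738, 0.3638, 0.3624)
P(in Foggy after 3 days) = 0.2738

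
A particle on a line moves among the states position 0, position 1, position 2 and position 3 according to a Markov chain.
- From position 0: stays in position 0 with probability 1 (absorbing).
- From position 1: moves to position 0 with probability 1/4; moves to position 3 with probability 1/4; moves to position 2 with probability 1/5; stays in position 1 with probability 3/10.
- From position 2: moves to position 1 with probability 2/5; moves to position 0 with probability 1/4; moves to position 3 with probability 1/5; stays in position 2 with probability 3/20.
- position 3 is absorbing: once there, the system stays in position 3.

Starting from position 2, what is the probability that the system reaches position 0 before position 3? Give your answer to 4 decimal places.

0.5340

Let h(s) be the probability of absorption at position 0 starting from transient state s. Then h(position 0) = 1 and h(position 3) = 0. By first-step analysis:
h(position 1) = 0.25·1 + 0.3·h(position 1) + 0.2·h(position 2) + 0.25·0
h(position 2) = 0.25·1 + 0.4·h(position 1) + 0.15·h(position 2) + 0.2·0
Solving: h(position 1) = 0.5097, h(position 2) = 0.5340.
Starting from position 2, the probability is 0.5340.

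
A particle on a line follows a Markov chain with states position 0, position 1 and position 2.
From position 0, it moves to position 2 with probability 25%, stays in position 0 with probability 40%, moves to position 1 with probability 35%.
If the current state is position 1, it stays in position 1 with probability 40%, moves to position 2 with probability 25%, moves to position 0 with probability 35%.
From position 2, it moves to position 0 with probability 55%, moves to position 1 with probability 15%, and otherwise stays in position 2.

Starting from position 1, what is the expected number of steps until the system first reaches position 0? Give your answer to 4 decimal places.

2.4837

Let t(s) be the expected number of steps to first reach position 0 from state s, with t(position 0) = 0. Conditioning on the first step:
t(position 1) = 1 + 0.4·t(position 1) + 0.25·t(position 2)
t(position 2) = 1 + 0.15·t(position 1) + 0.3·t(position 2)
Solving: t(position 1) = 2.4837, t(position 2) = 1.9608.
Expected steps from position 1 to position 0: 2.4837.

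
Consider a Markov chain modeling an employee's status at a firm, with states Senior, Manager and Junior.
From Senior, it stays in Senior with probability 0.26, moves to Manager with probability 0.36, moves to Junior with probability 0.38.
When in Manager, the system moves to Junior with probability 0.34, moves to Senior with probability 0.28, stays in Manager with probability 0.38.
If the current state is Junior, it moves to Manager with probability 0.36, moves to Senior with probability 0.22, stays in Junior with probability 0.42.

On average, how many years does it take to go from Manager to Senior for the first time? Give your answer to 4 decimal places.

3.8786

Let t(s) be the expected number of years to first reach Senior from state s, with t(Senior) = 0. Conditioning on the first year:
t(Manager) = 1 + 0.38·t(Manager) + 0.34·t(Junior)
t(Junior) = 1 + 0.36·t(Manager) + 0.42·t(Junior)
Solving: t(Manager) = 3.8786, t(Junior) = 4.1315.
Expected years from Manager to Senior: 3.8786.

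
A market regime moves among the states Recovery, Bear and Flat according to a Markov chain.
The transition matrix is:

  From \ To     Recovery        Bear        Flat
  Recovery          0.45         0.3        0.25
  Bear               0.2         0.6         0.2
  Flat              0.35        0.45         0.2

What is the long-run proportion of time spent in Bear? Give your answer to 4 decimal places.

0.4747

Let the stationary distribution be π with π = πP and π_1 + π_2 + π_3 = 1.
π_1 = 0.45·π_1 + 0.2·π_2 + 0.35·π_3
π_2 = 0.3·π_1 + 0.6·π_2 + 0.45·π_3
Solving with the normalization constraint gives π = (0.3098, 0.4747, 0.2155).
So the stationary probability of Bear is 0.4747.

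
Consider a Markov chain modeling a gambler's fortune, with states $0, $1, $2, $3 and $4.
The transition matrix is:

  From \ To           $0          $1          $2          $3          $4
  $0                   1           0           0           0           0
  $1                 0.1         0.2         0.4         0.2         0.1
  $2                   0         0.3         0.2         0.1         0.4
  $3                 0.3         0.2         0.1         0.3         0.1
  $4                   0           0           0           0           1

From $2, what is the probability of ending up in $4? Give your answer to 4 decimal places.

Let h(s) be the probability of absorption at $4 starting from transient state s. Then h($4) = 1 and h($0) = 0. By first-step analysis:
h($1) = 0.1·0 + 0.2·h($1) + 0.4·h($2) + 0.2·h($3) + 0.1·1
h($2) = 0.3·h($1) + 0.2·h($2) + 0.1·h($3) + 0.4·1
h($3) = 0.3·0 + 0.2·h($1) + 0.1·h($2) + 0.3·h($3) + 0.1·1
Solving: h($1) = 0.6290, h($2) = 0.7903, h($3) = 0.4355.
Starting from $2, the probability is 0.7903.

0.7903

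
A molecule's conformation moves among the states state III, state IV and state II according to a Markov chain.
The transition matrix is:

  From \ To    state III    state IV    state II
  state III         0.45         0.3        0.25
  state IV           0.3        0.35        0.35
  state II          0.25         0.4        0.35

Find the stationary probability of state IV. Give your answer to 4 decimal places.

0.3491

Let the stationary distribution be π with π = πP and π_1 + π_2 + π_3 = 1.
π_1 = 0.45·π_1 + 0.3·π_2 + 0.25·π_3
π_2 = 0.3·π_1 + 0.35·π_2 + 0.4·π_3
Solving with the normalization constraint gives π = (0.3343, 0.3491, 0.3166).
So the stationary probability of state IV is 0.3491.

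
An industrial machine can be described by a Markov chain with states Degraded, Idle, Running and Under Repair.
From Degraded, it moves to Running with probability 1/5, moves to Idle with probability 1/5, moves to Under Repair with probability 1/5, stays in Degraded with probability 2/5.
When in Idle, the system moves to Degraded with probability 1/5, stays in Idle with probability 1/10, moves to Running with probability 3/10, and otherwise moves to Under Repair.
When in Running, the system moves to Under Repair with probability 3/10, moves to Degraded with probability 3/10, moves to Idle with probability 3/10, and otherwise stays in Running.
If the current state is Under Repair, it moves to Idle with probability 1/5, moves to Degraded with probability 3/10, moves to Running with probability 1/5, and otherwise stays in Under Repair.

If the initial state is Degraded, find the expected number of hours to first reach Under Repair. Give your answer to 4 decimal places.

3.8462

Let t(s) be the expected number of hours to first reach Under Repair from state s, with t(Under Repair) = 0. Conditioning on the first hour:
t(Degraded) = 1 + 0.4·t(Degraded) + 0.2·t(Idle) + 0.2·t(Running)
t(Idle) = 1 + 0.2·t(Degraded) + 0.1·t(Idle) + 0.3·t(Running)
t(Running) = 1 + 0.3·t(Degraded) + 0.3·t(Idle) + 0.1·t(Running)
Solving: t(Degraded) = 3.8462, t(Idle) = 3.1090, t(Running) = 3.4295.
Expected hours from Degraded to Under Repair: 3.8462.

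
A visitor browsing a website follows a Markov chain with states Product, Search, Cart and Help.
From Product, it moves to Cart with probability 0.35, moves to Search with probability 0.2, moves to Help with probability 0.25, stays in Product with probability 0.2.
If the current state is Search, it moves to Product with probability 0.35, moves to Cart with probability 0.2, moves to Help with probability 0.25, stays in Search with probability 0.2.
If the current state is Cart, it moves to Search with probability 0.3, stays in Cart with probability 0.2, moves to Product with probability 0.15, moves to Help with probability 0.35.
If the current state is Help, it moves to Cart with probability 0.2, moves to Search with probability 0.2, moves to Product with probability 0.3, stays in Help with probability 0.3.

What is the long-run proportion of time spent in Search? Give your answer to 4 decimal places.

Let the stationary distribution be π with π = πP and π_1 + π_2 + π_3 + π_4 = 1.
π_1 = 0.2·π_1 + 0.35·π_2 + 0.15·π_3 + 0.3·π_4
π_2 = 0.2·π_1 + 0.2·π_2 + 0.3·π_3 + 0.2·π_4
π_3 = 0.35·π_1 + 0.2·π_2 + 0.2·π_3 + 0.2·π_4
Solving with the normalization constraint gives π = (0.2505, 0.2238, 0.2376, 0.2882).
So the stationary probability of Search is 0.2238.

0.2238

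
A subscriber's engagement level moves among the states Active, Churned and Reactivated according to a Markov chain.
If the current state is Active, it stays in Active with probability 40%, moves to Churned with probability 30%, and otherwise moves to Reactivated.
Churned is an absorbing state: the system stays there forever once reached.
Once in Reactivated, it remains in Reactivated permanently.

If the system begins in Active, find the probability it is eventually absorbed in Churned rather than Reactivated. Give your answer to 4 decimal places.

0.5000

Let h(s) be the probability of absorption at Churned starting from transient state s. Then h(Churned) = 1 and h(Reactivated) = 0. By first-step analysis:
h(Active) = 0.4·h(Active) + 0.3·1 + 0.3·0
Solving: h(Active) = 0.5000.
Starting from Active, the probability is 0.5000.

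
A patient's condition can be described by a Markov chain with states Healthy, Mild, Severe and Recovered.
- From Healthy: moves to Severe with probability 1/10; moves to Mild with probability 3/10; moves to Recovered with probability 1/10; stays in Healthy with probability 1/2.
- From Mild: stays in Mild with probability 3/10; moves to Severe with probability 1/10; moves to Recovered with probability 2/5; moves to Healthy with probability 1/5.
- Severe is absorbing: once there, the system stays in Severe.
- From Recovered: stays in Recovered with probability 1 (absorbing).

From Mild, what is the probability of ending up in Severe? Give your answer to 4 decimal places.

Let h(s) be the probability of absorption at Severe starting from transient state s. Then h(Severe) = 1 and h(Recovered) = 0. By first-step analysis:
h(Healthy) = 0.5·h(Healthy) + 0.3·h(Mild) + 0.1·1 + 0.1·0
h(Mild) = 0.2·h(Healthy) + 0.3·h(Mild) + 0.1·1 + 0.4·0
Solving: h(Healthy) = 0.3448, h(Mild) = 0.2414.
Starting from Mild, the probability is 0.2414.

0.2414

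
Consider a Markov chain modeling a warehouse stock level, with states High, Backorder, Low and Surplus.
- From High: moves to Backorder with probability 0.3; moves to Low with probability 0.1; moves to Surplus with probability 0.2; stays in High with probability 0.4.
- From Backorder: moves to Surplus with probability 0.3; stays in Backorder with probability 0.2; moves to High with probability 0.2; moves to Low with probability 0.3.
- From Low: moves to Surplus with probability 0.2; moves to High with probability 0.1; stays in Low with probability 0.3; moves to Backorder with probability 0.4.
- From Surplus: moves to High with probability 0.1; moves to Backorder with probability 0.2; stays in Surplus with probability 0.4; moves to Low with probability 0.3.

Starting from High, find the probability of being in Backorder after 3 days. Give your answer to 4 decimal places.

0.2690

Propagate the distribution vector 3 days from High.
After 0 days: (1.0000, 0.0000, 0.0000, 0.0000)
After 1 day: (0.4000, 0.3000, 0.1000, 0.2000)
After 2 days: (0.2500, 0.2600, 0.2200, 0.2700)
After 3 days: (0.2010, 0.2690, 0.2500, 0.2800)
P(in Backorder after 3 days) = 0.2690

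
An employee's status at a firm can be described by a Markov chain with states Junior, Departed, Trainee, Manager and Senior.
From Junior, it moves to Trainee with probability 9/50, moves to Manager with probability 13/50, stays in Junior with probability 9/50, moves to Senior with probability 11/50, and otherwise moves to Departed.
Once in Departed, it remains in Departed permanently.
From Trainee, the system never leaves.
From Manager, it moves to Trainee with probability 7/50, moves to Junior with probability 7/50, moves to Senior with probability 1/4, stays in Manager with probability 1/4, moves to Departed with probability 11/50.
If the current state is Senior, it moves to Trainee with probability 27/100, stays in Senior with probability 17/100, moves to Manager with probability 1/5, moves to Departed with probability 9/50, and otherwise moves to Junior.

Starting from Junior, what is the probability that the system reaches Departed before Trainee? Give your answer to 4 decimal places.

0.4855

Let h(s) be the probability of absorption at Departed starting from transient state s. Then h(Departed) = 1 and h(Trainee) = 0. By first-step analysis:
h(Junior) = 0.18·h(Junior) + 0.16·1 + 0.18·0 + 0.26·h(Manager) + 0.22·h(Senior)
h(Manager) = 0.14·h(Junior) + 0.22·1 + 0.14·0 + 0.25·h(Manager) + 0.25·h(Senior)
h(Senior) = 0.18·h(Junior) + 0.18·1 + 0.27·0 + 0.2·h(Manager) + 0.17·h(Senior)
Solving: h(Junior) = 0.4855, h(Manager) = 0.5343, h(Senior) = 0.4509.
Starting from Junior, the probability is 0.4855.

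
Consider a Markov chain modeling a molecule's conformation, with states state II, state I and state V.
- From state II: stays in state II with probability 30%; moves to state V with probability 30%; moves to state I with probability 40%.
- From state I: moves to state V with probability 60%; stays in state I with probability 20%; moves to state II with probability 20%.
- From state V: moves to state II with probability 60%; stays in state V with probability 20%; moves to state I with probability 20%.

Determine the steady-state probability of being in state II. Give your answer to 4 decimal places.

0.3768

Let the stationary distribution be π with π = πP and π_1 + π_2 + π_3 = 1.
π_1 = 0.3·π_1 + 0.2·π_2 + 0.6·π_3
π_2 = 0.4·π_1 + 0.2·π_2 + 0.2·π_3
Solving with the normalization constraint gives π = (0.3768, 0.2754, 0.3478).
So the stationary probability of state II is 0.3768.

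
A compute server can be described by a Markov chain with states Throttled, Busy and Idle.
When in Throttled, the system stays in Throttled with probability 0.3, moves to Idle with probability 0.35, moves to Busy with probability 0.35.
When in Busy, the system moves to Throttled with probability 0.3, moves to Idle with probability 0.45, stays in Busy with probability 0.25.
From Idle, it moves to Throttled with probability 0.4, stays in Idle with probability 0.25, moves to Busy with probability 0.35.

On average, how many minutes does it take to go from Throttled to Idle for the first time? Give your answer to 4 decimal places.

2.6190

Let t(s) be the expected number of minutes to first reach Idle from state s, with t(Idle) = 0. Conditioning on the first minute:
t(Throttled) = 1 + 0.3·t(Throttled) + 0.35·t(Busy)
t(Busy) = 1 + 0.3·t(Throttled) + 0.25·t(Busy)
Solving: t(Throttled) = 2.6190, t(Busy) = 2.3810.
Expected minutes from Throttled to Idle: 2.6190.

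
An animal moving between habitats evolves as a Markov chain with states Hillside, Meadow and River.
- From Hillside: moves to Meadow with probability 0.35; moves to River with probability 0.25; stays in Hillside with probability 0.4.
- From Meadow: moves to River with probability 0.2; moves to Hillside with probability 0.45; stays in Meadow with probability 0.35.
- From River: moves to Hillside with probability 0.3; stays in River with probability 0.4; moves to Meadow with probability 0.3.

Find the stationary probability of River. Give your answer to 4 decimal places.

Let the stationary distribution be π with π = πP and π_1 + π_2 + π_3 = 1.
π_1 = 0.4·π_1 + 0.45·π_2 + 0.3·π_3
π_2 = 0.35·π_1 + 0.35·π_2 + 0.3·π_3
Solving with the normalization constraint gives π = (0.3894, 0.3363, 0.2743).
So the stationary probability of River is 0.2743.

0.2743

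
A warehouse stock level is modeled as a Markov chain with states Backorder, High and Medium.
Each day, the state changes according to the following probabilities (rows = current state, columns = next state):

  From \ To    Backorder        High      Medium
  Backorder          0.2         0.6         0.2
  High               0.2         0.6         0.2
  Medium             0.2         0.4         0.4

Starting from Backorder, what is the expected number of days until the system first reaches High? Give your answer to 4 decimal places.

Let t(s) be the expected number of days to first reach High from state s, with t(High) = 0. Conditioning on the first day:
t(Backorder) = 1 + 0.2·t(Backorder) + 0.2·t(Medium)
t(Medium) = 1 + 0.2·t(Backorder) + 0.4·t(Medium)
Solving: t(Backorder) = 1.8182, t(Medium) = 2.2727.
Expected days from Backorder to High: 1.8182.

1.8182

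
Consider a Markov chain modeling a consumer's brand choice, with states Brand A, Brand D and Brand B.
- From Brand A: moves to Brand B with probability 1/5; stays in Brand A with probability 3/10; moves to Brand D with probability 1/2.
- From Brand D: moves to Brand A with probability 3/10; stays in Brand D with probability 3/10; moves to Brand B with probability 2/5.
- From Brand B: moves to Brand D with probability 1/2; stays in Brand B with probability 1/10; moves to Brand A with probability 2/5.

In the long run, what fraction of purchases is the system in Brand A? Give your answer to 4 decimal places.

Let the stationary distribution be π with π = πP and π_1 + π_2 + π_3 = 1.
π_1 = 0.3·π_1 + 0.3·π_2 + 0.4·π_3
π_2 = 0.5·π_1 + 0.3·π_2 + 0.5·π_3
Solving with the normalization constraint gives π = (0.3258, 0.4167, 0.2576).
So the stationary probability of Brand A is 0.3258.

0.3258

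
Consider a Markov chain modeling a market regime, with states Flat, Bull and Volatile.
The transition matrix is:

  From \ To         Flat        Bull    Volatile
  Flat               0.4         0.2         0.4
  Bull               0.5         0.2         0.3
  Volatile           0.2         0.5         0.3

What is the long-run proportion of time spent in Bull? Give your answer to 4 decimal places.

Let the stationary distribution be π with π = πP and π_1 + π_2 + π_3 = 1.
π_1 = 0.4·π_1 + 0.5·π_2 + 0.2·π_3
π_2 = 0.2·π_1 + 0.2·π_2 + 0.5·π_3
Solving with the normalization constraint gives π = (0.3628, 0.3009, 0.3363).
So the stationary probability of Bull is 0.3009.

0.3009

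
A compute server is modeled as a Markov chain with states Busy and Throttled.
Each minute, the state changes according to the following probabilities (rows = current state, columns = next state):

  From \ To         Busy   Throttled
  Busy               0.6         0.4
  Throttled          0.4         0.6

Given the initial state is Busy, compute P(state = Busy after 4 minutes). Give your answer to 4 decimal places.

Propagate the distribution vector 4 minutes from Busy.
After 0 minutes: (1.0000, 0.0000)
After 1 minute: (0.6000, 0.4000)
After 2 minutes: (0.5200, 0.4800)
After 3 minutes: (0.5040, 0.4960)
After 4 minutes: (0.5008, 0.4992)
P(in Busy after 4 minutes) = 0.5008

0.5008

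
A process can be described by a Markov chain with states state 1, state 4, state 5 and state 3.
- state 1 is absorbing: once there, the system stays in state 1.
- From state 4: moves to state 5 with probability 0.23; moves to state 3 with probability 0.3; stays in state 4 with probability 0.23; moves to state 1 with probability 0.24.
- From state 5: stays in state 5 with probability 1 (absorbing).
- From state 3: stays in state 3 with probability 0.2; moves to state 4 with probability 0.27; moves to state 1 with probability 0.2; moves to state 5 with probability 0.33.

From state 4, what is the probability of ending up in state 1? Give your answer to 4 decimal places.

Let h(s) be the probability of absorption at state 1 starting from transient state s. Then h(state 1) = 1 and h(state 5) = 0. By first-step analysis:
h(state 4) = 0.24·1 + 0.23·h(state 4) + 0.23·0 + 0.3·h(state 3)
h(state 3) = 0.2·1 + 0.27·h(state 4) + 0.33·0 + 0.2·h(state 3)
Solving: h(state 4) = 0.4710, h(state 3) = 0.4090.
Starting from state 4, the probability is 0.4710.

0.4710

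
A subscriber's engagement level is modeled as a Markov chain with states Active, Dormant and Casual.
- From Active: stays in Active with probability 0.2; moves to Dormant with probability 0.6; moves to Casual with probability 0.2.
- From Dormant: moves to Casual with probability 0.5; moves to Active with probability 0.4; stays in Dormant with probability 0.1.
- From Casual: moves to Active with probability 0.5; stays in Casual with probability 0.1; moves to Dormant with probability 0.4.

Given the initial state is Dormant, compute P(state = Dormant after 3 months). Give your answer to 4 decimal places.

Propagate the distribution vector 3 months from Dormant.
After 0 months: (0.0000, 1.0000, 0.0000)
After 1 month: (0.4000, 0.1000, 0.5000)
After 2 months: (0.3700, 0.4500, 0.1800)
After 3 months: (0.3440, 0.3390, 0.3170)
P(in Dormant after 3 months) = 0.3390

0.3390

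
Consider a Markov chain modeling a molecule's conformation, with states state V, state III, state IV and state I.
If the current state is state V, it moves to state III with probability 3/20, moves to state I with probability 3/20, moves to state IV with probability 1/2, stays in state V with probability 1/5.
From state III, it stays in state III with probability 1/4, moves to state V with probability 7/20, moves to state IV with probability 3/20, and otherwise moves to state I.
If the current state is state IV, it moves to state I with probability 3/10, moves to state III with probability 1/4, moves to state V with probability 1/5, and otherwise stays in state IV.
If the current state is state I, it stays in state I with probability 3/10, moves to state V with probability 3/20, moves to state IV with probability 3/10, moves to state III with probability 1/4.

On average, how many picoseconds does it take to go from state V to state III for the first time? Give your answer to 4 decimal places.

4.7578

Let t(s) be the expected number of picoseconds to first reach state III from state s, with t(state III) = 0. Conditioning on the first picosecond:
t(state V) = 1 + 0.2·t(state V) + 0.5·t(state IV) + 0.15·t(state I)
t(state IV) = 1 + 0.2·t(state V) + 0.25·t(state IV) + 0.3·t(state I)
t(state I) = 1 + 0.15·t(state V) + 0.3·t(state IV) + 0.3·t(state I)
Solving: t(state V) = 4.7578, t(state IV) = 4.3223, t(state I) = 4.3005.
Expected picoseconds from state V to state III: 4.7578.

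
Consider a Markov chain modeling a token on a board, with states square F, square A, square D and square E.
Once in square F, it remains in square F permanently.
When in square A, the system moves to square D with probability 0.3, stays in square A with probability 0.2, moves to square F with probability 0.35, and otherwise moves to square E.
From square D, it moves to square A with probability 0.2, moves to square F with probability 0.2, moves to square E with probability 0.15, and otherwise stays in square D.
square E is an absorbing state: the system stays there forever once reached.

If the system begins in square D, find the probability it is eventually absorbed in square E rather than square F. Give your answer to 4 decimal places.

Let h(s) be the probability of absorption at square E starting from transient state s. Then h(square E) = 1 and h(square F) = 0. By first-step analysis:
h(square A) = 0.35·0 + 0.2·h(square A) + 0.3·h(square D) + 0.15·1
h(square D) = 0.2·0 + 0.2·h(square A) + 0.45·h(square D) + 0.15·1
Solving: h(square A) = 0.3355, h(square D) = 0.3947.
Starting from square D, the probability is 0.3947.

0.3947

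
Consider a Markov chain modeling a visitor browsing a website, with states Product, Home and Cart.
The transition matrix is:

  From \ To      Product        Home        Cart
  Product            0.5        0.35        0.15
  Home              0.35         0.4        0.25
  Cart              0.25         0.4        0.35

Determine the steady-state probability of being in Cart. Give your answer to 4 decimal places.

Let the stationary distribution be π with π = πP and π_1 + π_2 + π_3 = 1.
π_1 = 0.5·π_1 + 0.35·π_2 + 0.25·π_3
π_2 = 0.35·π_1 + 0.4·π_2 + 0.4·π_3
Solving with the normalization constraint gives π = (0.3841, 0.3808, 0.2351).
So the stationary probability of Cart is 0.2351.

0.2351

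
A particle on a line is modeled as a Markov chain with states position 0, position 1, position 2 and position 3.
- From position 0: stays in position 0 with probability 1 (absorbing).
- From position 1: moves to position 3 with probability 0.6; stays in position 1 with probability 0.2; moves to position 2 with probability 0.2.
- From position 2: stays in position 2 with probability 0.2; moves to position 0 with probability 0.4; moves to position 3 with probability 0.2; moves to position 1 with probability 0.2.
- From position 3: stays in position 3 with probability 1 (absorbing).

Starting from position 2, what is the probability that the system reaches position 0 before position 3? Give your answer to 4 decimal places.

0.5333

Let h(s) be the probability of absorption at position 0 starting from transient state s. Then h(position 0) = 1 and h(position 3) = 0. By first-step analysis:
h(position 1) = 0.2·h(position 1) + 0.2·h(position 2) + 0.6·0
h(position 2) = 0.4·1 + 0.2·h(position 1) + 0.2·h(position 2) + 0.2·0
Solving: h(position 1) = 0.1333, h(position 2) = 0.5333.
Starting from position 2, the probability is 0.5333.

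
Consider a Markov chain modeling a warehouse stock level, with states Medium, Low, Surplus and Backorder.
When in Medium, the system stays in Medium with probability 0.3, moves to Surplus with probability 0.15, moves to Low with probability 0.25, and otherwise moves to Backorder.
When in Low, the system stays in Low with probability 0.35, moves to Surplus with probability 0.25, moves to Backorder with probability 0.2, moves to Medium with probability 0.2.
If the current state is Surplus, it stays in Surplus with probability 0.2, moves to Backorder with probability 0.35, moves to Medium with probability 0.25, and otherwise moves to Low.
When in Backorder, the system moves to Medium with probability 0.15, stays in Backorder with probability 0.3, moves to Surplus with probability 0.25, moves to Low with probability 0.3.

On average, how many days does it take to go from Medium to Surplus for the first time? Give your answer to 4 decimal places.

Let t(s) be the expected number of days to first reach Surplus from state s, with t(Surplus) = 0. Conditioning on the first day:
t(Medium) = 1 + 0.3·t(Medium) + 0.25·t(Low) + 0.3·t(Backorder)
t(Low) = 1 + 0.2·t(Medium) + 0.35·t(Low) + 0.2·t(Backorder)
t(Backorder) = 1 + 0.15·t(Medium) + 0.3·t(Low) + 0.3·t(Backorder)
Solving: t(Medium) = 4.8461, t(Low) = 4.3641, t(Backorder) = 4.3373.
Expected days from Medium to Surplus: 4.8461.

4.8461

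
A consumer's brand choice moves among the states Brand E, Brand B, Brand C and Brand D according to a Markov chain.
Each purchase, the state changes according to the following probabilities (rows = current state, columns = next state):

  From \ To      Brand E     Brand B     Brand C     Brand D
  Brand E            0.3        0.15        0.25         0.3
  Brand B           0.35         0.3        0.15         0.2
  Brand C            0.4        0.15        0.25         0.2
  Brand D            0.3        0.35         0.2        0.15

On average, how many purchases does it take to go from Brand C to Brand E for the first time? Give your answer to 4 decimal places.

2.7035

Let t(s) be the expected number of purchases to first reach Brand E from state s, with t(Brand E) = 0. Conditioning on the first purchase:
t(Brand B) = 1 + 0.3·t(Brand B) + 0.15·t(Brand C) + 0.2·t(Brand D)
t(Brand C) = 1 + 0.15·t(Brand B) + 0.25·t(Brand C) + 0.2·t(Brand D)
t(Brand D) = 1 + 0.35·t(Brand B) + 0.2·t(Brand C) + 0.15·t(Brand D)
Solving: t(Brand B) = 2.8626, t(Brand C) = 2.7035, t(Brand D) = 2.9913.
Expected purchases from Brand C to Brand E: 2.7035.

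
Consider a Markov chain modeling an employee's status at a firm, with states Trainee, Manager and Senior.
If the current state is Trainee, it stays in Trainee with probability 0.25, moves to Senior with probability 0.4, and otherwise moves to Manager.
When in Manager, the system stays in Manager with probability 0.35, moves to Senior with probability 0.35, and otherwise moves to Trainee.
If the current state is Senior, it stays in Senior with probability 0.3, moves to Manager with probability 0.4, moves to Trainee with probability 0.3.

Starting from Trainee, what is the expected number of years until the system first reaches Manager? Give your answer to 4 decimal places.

Let t(s) be the expected number of years to first reach Manager from state s, with t(Manager) = 0. Conditioning on the first year:
t(Trainee) = 1 + 0.25·t(Trainee) + 0.4·t(Senior)
t(Senior) = 1 + 0.3·t(Trainee) + 0.3·t(Senior)
Solving: t(Trainee) = 2.7160, t(Senior) = 2.5926.
Expected years from Trainee to Manager: 2.7160.

2.7160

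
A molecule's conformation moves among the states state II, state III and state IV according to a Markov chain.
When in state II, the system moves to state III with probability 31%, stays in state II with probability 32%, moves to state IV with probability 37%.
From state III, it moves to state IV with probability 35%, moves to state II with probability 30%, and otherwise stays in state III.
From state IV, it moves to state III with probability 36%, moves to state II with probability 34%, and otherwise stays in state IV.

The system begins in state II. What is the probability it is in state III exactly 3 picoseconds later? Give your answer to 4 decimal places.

Propagate the distribution vector 3 picoseconds from state II.
After 0 picoseconds: (1.0000, 0.0000, 0.0000)
After 1 picosecond: (0.3200, 0.3100, 0.3700)
After 2 picoseconds: (0.3212, 0.3409, 0.3379)
After 3 picoseconds: (0.3199, 0.3405, 0.3395)
P(in state III after 3 picoseconds) = 0.3405

0.3405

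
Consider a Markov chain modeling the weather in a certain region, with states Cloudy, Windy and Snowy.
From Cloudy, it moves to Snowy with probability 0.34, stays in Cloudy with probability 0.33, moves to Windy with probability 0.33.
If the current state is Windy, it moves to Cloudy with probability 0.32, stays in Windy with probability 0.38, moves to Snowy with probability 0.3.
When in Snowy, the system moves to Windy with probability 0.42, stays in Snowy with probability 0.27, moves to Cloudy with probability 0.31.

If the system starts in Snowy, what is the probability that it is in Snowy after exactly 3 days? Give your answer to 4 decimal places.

Propagate the distribution vector 3 days from Snowy.
After 0 days: (0.0000, 0.0000, 1.0000)
After 1 day: (0.3100, 0.4200, 0.2700)
After 2 days: (0.3204, 0.3753, 0.3043)
After 3 days: (0.3202, 0.3762, 0.3037)
P(in Snowy after 3 days) = 0.3037

0.3037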